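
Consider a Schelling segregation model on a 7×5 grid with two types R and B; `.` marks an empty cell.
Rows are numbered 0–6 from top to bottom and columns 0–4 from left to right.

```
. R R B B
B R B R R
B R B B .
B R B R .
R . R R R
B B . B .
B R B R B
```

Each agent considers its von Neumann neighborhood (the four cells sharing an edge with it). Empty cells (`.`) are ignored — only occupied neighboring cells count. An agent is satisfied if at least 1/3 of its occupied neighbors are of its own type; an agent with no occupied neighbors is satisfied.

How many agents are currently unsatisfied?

9

(0,1)R 2/2 ok
(0,2)R 1/3 ok
(0,3)B 1/3 ok
(0,4)B 1/2 ok
(1,0)B 1/2 ok
(1,1)R 2/4 ok
(1,2)B 1/4 unhappy
(1,3)R 1/4 unhappy
(1,4)R 1/2 ok
(2,0)B 2/3 ok
(2,1)R 2/4 ok
(2,2)B 3/4 ok
(2,3)B 1/3 ok
(3,0)B 1/3 ok
(3,1)R 1/3 ok
(3,2)B 1/4 unhappy
(3,3)R 1/3 ok
(4,0)R 0/2 unhappy
(4,2)R 1/2 ok
(4,3)R 3/4 ok
(4,4)R 1/1 ok
(5,0)B 2/3 ok
(5,1)B 1/2 ok
(5,3)B 0/2 unhappy
(6,0)B 1/2 ok
(6,1)R 0/3 unhappy
(6,2)B 0/2 unhappy
(6,3)R 0/3 unhappy
(6,4)B 0/1 unhappy
Unsatisfied: (1,2), (1,3), (3,2), (4,0), (5,3), (6,1), (6,2), (6,3), (6,4) — 9 in total.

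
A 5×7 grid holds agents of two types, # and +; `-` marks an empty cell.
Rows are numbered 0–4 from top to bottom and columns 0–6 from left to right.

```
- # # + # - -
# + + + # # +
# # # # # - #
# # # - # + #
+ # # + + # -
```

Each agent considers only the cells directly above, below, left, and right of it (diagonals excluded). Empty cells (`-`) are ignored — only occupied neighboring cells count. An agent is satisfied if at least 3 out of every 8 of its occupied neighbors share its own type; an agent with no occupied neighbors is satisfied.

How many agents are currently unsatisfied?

(0,1)# 1/2 satisfied
(0,2)# 1/3 not
(0,3)+ 1/3 not
(0,4)# 1/2 satisfied
(1,0)# 1/2 satisfied
(1,1)+ 1/4 not
(1,2)+ 2/4 satisfied
(1,3)+ 2/4 satisfied
(1,4)# 3/4 satisfied
(1,5)# 1/2 satisfied
(1,6)+ 0/2 not
(2,0)# 3/3 satisfied
(2,1)# 3/4 satisfied
(2,2)# 3/4 satisfied
(2,3)# 2/3 satisfied
(2,4)# 3/3 satisfied
(2,6)# 1/2 satisfied
(3,0)# 2/3 satisfied
(3,1)# 4/4 satisfied
(3,2)# 3/3 satisfied
(3,4)# 1/3 not
(3,5)+ 0/3 not
(3,6)# 1/2 satisfied
(4,0)+ 0/2 not
(4,1)# 2/3 satisfied
(4,2)# 2/3 satisfied
(4,3)+ 1/2 satisfied
(4,4)+ 1/3 not
(4,5)# 0/2 not
Unsatisfied: (0,2), (0,3), (1,1), (1,6), (3,4), (3,5), (4,0), (4,4), (4,5) — 9 in total.

9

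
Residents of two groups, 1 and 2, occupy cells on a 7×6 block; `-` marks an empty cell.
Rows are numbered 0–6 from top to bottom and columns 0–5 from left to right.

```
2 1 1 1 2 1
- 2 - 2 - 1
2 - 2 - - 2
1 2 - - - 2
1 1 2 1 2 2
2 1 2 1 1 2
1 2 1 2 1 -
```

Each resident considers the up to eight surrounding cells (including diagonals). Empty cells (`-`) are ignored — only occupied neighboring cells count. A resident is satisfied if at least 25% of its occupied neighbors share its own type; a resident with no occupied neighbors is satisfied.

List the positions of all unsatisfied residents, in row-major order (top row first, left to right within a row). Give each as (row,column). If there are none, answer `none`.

(5,0), (6,3)

(0,0)2 1/2 ✓
(0,1)1 1/3 ✓
(0,2)1 2/4 ✓
(0,3)1 1/3 ✓
(0,4)2 1/4 ✓
(0,5)1 1/2 ✓
(1,1)2 3/5 ✓
(1,3)2 2/4 ✓
(1,5)1 1/3 ✓
(2,0)2 2/3 ✓
(2,2)2 3/3 ✓
(2,5)2 1/2 ✓
(3,0)1 2/4 ✓
(3,1)2 3/6 ✓
(3,5)2 3/3 ✓
(4,0)1 3/5 ✓
(4,1)1 3/7 ✓
(4,2)2 2/6 ✓
(4,3)1 2/5 ✓
(4,4)2 3/6 ✓
(4,5)2 3/4 ✓
(5,0)2 1/5 ✗
(5,1)1 4/8 ✓
(5,2)2 3/8 ✓
(5,3)1 4/8 ✓
(5,4)1 3/7 ✓
(5,5)2 2/4 ✓
(6,0)1 1/3 ✓
(6,1)2 2/5 ✓
(6,2)1 2/5 ✓
(6,3)2 1/5 ✗
(6,4)1 2/4 ✓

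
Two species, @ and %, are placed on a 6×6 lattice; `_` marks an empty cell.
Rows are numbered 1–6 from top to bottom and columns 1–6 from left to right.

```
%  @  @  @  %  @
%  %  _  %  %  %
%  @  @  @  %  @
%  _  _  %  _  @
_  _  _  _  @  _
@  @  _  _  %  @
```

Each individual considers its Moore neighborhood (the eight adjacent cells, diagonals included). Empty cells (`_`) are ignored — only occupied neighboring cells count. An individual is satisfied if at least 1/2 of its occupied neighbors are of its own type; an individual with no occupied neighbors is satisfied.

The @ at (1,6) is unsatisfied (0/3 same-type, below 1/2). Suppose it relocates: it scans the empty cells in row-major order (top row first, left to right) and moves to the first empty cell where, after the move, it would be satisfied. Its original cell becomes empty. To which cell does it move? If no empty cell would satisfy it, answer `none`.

Vacating (1,6). Empty cells in order:
  (2,3): 6/8 same-type → satisfied — stop here.

(2,3)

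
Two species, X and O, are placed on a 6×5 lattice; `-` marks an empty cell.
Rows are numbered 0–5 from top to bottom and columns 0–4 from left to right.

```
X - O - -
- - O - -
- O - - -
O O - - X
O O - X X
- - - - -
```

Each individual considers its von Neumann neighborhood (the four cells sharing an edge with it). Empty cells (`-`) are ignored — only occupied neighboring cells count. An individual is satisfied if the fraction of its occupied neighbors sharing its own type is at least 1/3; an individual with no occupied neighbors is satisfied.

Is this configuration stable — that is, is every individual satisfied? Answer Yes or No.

(0,0)X 0/0 ✓
(0,2)O 1/1 ✓
(1,2)O 1/1 ✓
(2,1)O 1/1 ✓
(3,0)O 2/2 ✓
(3,1)O 3/3 ✓
(3,4)X 1/1 ✓
(4,0)O 2/2 ✓
(4,1)O 2/2 ✓
(4,3)X 1/1 ✓
(4,4)X 2/2 ✓
All meet the threshold, so the configuration is stable.

Yes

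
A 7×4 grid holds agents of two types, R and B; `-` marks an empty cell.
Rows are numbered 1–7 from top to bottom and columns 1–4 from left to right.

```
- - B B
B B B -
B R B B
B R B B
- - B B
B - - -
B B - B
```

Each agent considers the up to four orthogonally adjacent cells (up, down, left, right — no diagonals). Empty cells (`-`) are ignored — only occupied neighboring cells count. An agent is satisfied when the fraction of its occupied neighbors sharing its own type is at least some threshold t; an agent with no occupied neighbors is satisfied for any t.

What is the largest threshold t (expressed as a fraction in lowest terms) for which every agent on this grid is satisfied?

Row 1: (1,3)B 2/2 · (1,4)B 1/1
Row 2: (2,1)B 2/2 · (2,2)B 2/3 · (2,3)B 3/3
Row 3: (3,1)B 2/3 · (3,2)R 1/4 · (3,3)B 3/4 · (3,4)B 2/2
Row 4: (4,1)B 1/2 · (4,2)R 1/3 · (4,3)B 3/4 · (4,4)B 3/3
Row 5: (5,3)B 2/2 · (5,4)B 2/2
Row 6: (6,1)B 1/1
Row 7: (7,1)B 2/2 · (7,2)B 1/1 · (7,4)B — no occupied neighbors
The smallest same-type fraction is 1/4 at (3,2), which reduces to 1/4. Any threshold above that leaves this agent unsatisfied.

1/4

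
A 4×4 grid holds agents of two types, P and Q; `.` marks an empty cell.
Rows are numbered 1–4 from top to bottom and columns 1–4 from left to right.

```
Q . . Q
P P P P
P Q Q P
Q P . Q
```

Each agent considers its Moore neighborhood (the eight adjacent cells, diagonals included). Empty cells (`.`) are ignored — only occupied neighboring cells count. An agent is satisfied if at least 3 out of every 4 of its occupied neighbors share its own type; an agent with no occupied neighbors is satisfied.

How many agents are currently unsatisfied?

(1,1)Q 0/2 ✗
(1,4)Q 0/2 ✗
(2,1)P 2/4 ✗
(2,2)P 3/6 ✗
(2,3)P 3/6 ✗
(2,4)P 2/4 ✗
(3,1)P 3/5 ✗
(3,2)Q 2/7 ✗
(3,3)Q 2/7 ✗
(3,4)P 2/4 ✗
(4,1)Q 1/3 ✗
(4,2)P 1/4 ✗
(4,4)Q 1/2 ✗
Unsatisfied: (1,1), (1,4), (2,1), (2,2), (2,3), (2,4), (3,1), (3,2), (3,3), (3,4), (4,1), (4,2), (4,4) — 13 in total.

13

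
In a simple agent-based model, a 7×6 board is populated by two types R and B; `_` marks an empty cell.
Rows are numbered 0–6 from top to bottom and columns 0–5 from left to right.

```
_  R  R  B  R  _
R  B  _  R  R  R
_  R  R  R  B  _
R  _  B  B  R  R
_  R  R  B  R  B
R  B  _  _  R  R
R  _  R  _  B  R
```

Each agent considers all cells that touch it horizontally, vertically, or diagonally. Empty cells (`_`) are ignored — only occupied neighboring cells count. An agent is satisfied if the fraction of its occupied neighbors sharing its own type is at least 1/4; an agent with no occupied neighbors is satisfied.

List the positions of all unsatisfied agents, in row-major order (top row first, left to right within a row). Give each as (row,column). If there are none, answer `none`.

(0,1)R 2/3 satisfied
(0,2)R 2/4 satisfied
(0,3)B 0/4 not
(0,4)R 3/4 satisfied
(1,0)R 2/3 satisfied
(1,1)B 0/5 not
(1,3)R 5/7 satisfied
(1,4)R 4/6 satisfied
(1,5)R 2/3 satisfied
(2,1)R 3/5 satisfied
(2,2)R 3/6 satisfied
(2,3)R 4/7 satisfied
(2,4)B 1/7 not
(3,0)R 2/2 satisfied
(3,2)B 2/7 satisfied
(3,3)B 3/8 satisfied
(3,4)R 3/7 satisfied
(3,5)R 2/4 satisfied
(4,1)R 3/5 satisfied
(4,2)R 1/5 not
(4,3)B 2/6 satisfied
(4,4)R 4/7 satisfied
(4,5)B 0/5 not
(5,0)R 2/3 satisfied
(5,1)B 0/5 not
(5,4)R 3/6 satisfied
(5,5)R 3/5 satisfied
(6,0)R 1/2 satisfied
(6,2)R 0/1 not
(6,4)B 0/3 not
(6,5)R 2/3 satisfied

(0,3), (1,1), (2,4), (4,2), (4,5), (5,1), (6,2), (6,4)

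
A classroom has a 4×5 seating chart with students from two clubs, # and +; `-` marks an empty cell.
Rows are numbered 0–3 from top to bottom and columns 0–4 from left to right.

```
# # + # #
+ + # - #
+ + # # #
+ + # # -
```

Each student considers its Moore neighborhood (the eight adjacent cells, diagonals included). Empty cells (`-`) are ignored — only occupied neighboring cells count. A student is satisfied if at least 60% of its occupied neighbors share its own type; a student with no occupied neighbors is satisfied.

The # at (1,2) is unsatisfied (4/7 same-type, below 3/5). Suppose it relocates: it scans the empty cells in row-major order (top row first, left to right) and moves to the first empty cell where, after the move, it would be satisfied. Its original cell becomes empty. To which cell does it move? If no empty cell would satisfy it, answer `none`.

Vacating (1,2). Empty cells in order:
  (1,3): 6/7 same-type → satisfied — stop here.

(1,3)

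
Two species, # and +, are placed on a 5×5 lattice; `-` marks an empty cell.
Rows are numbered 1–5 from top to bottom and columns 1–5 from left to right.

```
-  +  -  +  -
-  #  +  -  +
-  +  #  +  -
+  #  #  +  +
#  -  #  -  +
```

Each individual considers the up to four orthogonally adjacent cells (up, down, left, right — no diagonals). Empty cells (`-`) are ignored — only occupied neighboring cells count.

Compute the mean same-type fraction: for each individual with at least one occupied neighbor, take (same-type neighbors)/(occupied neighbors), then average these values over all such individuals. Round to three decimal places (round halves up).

0.393

(1,2)+ 0/1
(1,4)+ — no occupied neighbors
(2,2)# 0/3
(2,3)+ 0/2
(2,5)+ — no occupied neighbors
(3,2)+ 0/3
(3,3)# 1/4
(3,4)+ 1/2
(4,1)+ 0/2
(4,2)# 1/3
(4,3)# 3/4
(4,4)+ 2/3
(4,5)+ 2/2
(5,1)# 0/1
(5,3)# 1/1
(5,5)+ 1/1
Sum over 14 individuals: 0/1 + 0/3 + 0/2 + 0/3 + 1/4 + 1/2 + 0/2 + 1/3 + 3/4 + 2/3 + 2/2 + 0/1 + 1/1 + 1/1 = 11/2; mean = 11/2 ÷ 14 = 11/28 = 0.392857… → 0.393.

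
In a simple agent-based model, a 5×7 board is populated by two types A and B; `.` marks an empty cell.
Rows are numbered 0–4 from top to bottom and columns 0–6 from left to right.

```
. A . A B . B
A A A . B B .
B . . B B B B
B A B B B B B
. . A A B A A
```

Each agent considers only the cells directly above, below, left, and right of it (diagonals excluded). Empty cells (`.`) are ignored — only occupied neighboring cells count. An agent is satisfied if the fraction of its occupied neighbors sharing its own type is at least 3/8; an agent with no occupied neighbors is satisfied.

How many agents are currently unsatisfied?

Row 0: (0,1)A 1/1 satisfied · (0,3)A 0/1 not · (0,4)B 1/2 satisfied · (0,6)B 0/0 satisfied
Row 1: (1,0)A 1/2 satisfied · (1,1)A 3/3 satisfied · (1,2)A 1/1 satisfied · (1,4)B 3/3 satisfied · (1,5)B 2/2 satisfied
Row 2: (2,0)B 1/2 satisfied · (2,3)B 2/2 satisfied · (2,4)B 4/4 satisfied · (2,5)B 4/4 satisfied · (2,6)B 2/2 satisfied
Row 3: (3,0)B 1/2 satisfied · (3,1)A 0/2 not · (3,2)B 1/3 not · (3,3)B 3/4 satisfied · (3,4)B 4/4 satisfied · (3,5)B 3/4 satisfied · (3,6)B 2/3 satisfied
Row 4: (4,2)A 1/2 satisfied · (4,3)A 1/3 not · (4,4)B 1/3 not · (4,5)A 1/3 not · (4,6)A 1/2 satisfied
Unsatisfied: (0,3), (3,1), (3,2), (4,3), (4,4), (4,5) — 6 in total.

6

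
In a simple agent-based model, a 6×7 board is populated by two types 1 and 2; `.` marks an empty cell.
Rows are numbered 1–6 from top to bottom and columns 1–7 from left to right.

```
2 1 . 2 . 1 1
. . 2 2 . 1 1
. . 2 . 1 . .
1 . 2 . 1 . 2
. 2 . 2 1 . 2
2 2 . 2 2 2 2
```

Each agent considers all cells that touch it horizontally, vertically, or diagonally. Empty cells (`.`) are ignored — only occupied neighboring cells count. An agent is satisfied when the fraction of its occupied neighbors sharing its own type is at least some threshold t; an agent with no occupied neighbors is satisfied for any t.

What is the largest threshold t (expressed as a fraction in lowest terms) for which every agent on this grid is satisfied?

0/1

(1,1)2 0/1
(1,2)1 0/2
(1,4)2 2/2
(1,6)1 3/3
(1,7)1 3/3
(2,3)2 3/4
(2,4)2 3/4
(2,6)1 4/4
(2,7)1 3/3
(3,3)2 3/3
(3,5)1 2/3
(4,1)1 0/1
(4,3)2 3/3
(4,5)1 2/3
(4,7)2 1/1
(5,2)2 3/4
(5,4)2 3/5
(5,5)1 1/5
(5,7)2 3/3
(6,1)2 2/2
(6,2)2 2/2
(6,4)2 2/3
(6,5)2 3/4
(6,6)2 3/4
(6,7)2 2/2
The smallest same-type fraction is 0/1 at (1,1), which reduces to 0/1. Any threshold above that leaves this agent unsatisfied.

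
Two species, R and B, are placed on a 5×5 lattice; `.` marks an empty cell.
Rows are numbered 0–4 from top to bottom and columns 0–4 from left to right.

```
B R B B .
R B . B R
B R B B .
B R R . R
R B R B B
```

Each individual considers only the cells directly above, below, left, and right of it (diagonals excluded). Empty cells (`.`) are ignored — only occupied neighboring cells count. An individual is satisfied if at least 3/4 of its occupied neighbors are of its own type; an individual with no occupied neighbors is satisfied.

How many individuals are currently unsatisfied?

19

Row 0: (0,0)B 0/2 unhappy · (0,1)R 0/3 unhappy · (0,2)B 1/2 unhappy · (0,3)B 2/2 ok
Row 1: (1,0)R 0/3 unhappy · (1,1)B 0/3 unhappy · (1,3)B 2/3 unhappy · (1,4)R 0/1 unhappy
Row 2: (2,0)B 1/3 unhappy · (2,1)R 1/4 unhappy · (2,2)B 1/3 unhappy · (2,3)B 2/2 ok
Row 3: (3,0)B 1/3 unhappy · (3,1)R 2/4 unhappy · (3,2)R 2/3 unhappy · (3,4)R 0/1 unhappy
Row 4: (4,0)R 0/2 unhappy · (4,1)B 0/3 unhappy · (4,2)R 1/3 unhappy · (4,3)B 1/2 unhappy · (4,4)B 1/2 unhappy
Unsatisfied: (0,0), (0,1), (0,2), (1,0), (1,1), (1,3), (1,4), (2,0), (2,1), (2,2), (3,0), (3,1), (3,2), (3,4), (4,0), (4,1), (4,2), (4,3), (4,4) — 19 in total.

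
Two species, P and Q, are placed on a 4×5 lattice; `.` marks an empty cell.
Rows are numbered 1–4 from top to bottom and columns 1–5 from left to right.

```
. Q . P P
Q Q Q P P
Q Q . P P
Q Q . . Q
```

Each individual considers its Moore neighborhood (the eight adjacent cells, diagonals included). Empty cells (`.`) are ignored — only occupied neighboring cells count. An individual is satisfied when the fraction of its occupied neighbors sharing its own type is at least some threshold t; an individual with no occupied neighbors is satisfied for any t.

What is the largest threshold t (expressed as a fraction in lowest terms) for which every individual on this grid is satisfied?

0/1

Row 1: (1,2)Q 3/3 · (1,4)P 3/4 · (1,5)P 3/3
Row 2: (2,1)Q 4/4 · (2,2)Q 5/5 · (2,3)Q 3/6 · (2,4)P 5/6 · (2,5)P 5/5
Row 3: (3,1)Q 5/5 · (3,2)Q 6/6 · (3,4)P 3/5 · (3,5)P 3/4
Row 4: (4,1)Q 3/3 · (4,2)Q 3/3 · (4,5)Q 0/2
The smallest same-type fraction is 0/2 at (4,5), which reduces to 0/1. Any threshold above that leaves this individual unsatisfied.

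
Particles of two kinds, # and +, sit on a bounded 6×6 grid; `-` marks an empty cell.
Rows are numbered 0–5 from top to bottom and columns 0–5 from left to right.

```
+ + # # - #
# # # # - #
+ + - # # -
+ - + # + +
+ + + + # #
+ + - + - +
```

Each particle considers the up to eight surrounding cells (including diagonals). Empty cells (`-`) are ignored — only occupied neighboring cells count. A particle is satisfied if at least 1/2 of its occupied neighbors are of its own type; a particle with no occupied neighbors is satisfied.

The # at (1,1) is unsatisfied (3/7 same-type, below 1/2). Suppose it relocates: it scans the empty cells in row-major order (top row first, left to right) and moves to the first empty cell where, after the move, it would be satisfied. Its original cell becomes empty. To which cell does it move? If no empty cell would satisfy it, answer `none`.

Vacating (1,1). Empty cells in order:
  (0,4): 4/4 same-type → satisfied — stop here.

(0,4)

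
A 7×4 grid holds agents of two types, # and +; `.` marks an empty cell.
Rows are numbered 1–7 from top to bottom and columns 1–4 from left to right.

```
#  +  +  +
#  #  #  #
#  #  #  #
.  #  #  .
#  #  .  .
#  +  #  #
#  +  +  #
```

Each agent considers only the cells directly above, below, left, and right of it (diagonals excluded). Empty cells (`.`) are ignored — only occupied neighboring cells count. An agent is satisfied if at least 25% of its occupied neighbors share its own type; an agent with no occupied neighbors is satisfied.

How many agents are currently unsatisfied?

Row 1: (1,1)# 1/2 ok · (1,2)+ 1/3 ok · (1,3)+ 2/3 ok · (1,4)+ 1/2 ok
Row 2: (2,1)# 3/3 ok · (2,2)# 3/4 ok · (2,3)# 3/4 ok · (2,4)# 2/3 ok
Row 3: (3,1)# 2/2 ok · (3,2)# 4/4 ok · (3,3)# 4/4 ok · (3,4)# 2/2 ok
Row 4: (4,2)# 3/3 ok · (4,3)# 2/2 ok
Row 5: (5,1)# 2/2 ok · (5,2)# 2/3 ok
Row 6: (6,1)# 2/3 ok · (6,2)+ 1/4 ok · (6,3)# 1/3 ok · (6,4)# 2/2 ok
Row 7: (7,1)# 1/2 ok · (7,2)+ 2/3 ok · (7,3)+ 1/3 ok · (7,4)# 1/2 ok
Every one meets the threshold.

0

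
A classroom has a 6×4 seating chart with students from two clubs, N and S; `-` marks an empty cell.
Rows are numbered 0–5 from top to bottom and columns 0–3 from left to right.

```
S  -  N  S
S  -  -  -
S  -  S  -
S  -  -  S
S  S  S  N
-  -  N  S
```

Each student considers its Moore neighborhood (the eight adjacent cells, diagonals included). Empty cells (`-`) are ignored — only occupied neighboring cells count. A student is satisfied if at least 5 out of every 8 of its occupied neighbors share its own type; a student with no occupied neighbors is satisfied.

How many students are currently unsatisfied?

6

Row 0: (0,0)S 1/1 satisfied · (0,2)N 0/1 not · (0,3)S 0/1 not
Row 1: (1,0)S 2/2 satisfied
Row 2: (2,0)S 2/2 satisfied · (2,2)S 1/1 satisfied
Row 3: (3,0)S 3/3 satisfied · (3,3)S 2/3 satisfied
Row 4: (4,0)S 2/2 satisfied · (4,1)S 3/4 satisfied · (4,2)S 3/5 not · (4,3)N 1/4 not
Row 5: (5,2)N 1/4 not · (5,3)S 1/3 not
Unsatisfied: (0,2), (0,3), (4,2), (4,3), (5,2), (5,3) — 6 in total.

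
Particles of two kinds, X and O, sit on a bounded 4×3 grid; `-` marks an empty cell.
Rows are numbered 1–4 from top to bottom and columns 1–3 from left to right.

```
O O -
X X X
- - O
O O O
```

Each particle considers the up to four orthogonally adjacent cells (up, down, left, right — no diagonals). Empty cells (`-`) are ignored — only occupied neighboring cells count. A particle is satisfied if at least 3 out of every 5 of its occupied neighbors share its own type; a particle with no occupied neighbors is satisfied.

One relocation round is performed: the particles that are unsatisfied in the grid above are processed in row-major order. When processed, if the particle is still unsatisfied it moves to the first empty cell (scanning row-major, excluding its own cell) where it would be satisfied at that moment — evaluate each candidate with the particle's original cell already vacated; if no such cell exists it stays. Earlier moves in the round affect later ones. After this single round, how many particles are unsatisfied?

1

Initially unsatisfied (in order): (1,1), (1,2), (2,1), (2,3), (3,3).
  (1,1) → (3,2).
  (1,2) → (3,1).
  (2,1) → (1,1).
  (2,3) → (1,2).
  (3,3): now satisfied by earlier moves; stays.
Resulting grid:
X X -
- X -
O O O
O O O
Unsatisfied now: (2,2).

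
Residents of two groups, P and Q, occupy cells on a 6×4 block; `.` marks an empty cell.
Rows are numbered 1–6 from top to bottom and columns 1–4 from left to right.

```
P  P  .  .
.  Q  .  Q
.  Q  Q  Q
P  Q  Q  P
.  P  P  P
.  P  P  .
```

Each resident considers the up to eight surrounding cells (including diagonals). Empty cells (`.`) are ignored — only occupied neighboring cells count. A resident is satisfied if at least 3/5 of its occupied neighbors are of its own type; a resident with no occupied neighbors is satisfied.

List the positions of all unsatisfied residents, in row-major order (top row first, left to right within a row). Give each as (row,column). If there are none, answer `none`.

(1,1)P 1/2 unhappy
(1,2)P 1/2 unhappy
(2,2)Q 2/4 unhappy
(2,4)Q 2/2 ok
(3,2)Q 4/5 ok
(3,3)Q 6/7 ok
(3,4)Q 3/4 ok
(4,1)P 1/3 unhappy
(4,2)Q 3/6 unhappy
(4,3)Q 4/8 unhappy
(4,4)P 2/5 unhappy
(5,2)P 4/6 ok
(5,3)P 5/7 ok
(5,4)P 3/4 ok
(6,2)P 3/3 ok
(6,3)P 4/4 ok

(1,1), (1,2), (2,2), (4,1), (4,2), (4,3), (4,4)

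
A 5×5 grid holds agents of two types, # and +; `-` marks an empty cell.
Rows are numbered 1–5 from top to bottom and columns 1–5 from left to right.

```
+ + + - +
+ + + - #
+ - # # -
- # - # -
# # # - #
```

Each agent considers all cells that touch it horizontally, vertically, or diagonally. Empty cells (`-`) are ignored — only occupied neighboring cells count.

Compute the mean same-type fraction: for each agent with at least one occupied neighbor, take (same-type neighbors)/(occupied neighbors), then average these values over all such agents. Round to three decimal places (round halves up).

0.810

(1,1)+ 3/3
(1,2)+ 5/5
(1,3)+ 3/3
(1,5)+ 0/1
(2,1)+ 4/4
(2,2)+ 6/7
(2,3)+ 3/5
(2,5)# 1/2
(3,1)+ 2/3
(3,3)# 3/5
(3,4)# 3/4
(4,2)# 4/5
(4,4)# 4/4
(5,1)# 2/2
(5,2)# 3/3
(5,3)# 3/3
(5,5)# 1/1
Sum over 17 agents: 3/3 + 5/5 + 3/3 + 0/1 + 4/4 + 6/7 + 3/5 + 1/2 + 2/3 + 3/5 + 3/4 + 4/5 + 4/4 + 2/2 + 3/3 + 3/3 + 1/1 = 1157/84; mean = 1157/84 ÷ 17 = 1157/1428 = 0.810224… → 0.810.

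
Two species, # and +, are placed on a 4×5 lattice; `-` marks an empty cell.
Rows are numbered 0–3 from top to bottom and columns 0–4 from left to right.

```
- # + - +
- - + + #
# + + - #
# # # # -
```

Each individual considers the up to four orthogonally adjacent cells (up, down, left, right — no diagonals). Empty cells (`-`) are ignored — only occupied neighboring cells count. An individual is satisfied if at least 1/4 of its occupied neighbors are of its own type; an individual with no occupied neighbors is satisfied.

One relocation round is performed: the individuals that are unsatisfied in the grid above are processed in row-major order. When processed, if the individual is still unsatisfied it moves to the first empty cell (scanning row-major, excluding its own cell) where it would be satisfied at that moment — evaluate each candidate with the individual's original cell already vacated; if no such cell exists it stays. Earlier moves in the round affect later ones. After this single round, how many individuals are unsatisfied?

1

Initially unsatisfied (in order): (0,1), (0,4).
  (0,1) → (0,0).
  (0,4) → (0,1).
Resulting grid:
# + + - -
- - + + #
# + + - #
# # # # -
Unsatisfied now: (0,0).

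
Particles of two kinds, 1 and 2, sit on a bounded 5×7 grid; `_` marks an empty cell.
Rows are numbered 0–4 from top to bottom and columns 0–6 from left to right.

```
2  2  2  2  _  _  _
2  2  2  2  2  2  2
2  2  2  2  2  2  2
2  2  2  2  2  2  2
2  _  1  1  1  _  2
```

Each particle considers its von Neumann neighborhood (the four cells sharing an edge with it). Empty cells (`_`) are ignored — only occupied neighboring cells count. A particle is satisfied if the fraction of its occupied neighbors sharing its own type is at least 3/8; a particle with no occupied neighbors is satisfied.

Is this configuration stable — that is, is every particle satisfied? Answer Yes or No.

Yes

(0,0)2 2/2 satisfied
(0,1)2 3/3 satisfied
(0,2)2 3/3 satisfied
(0,3)2 2/2 satisfied
(1,0)2 3/3 satisfied
(1,1)2 4/4 satisfied
(1,2)2 4/4 satisfied
(1,3)2 4/4 satisfied
(1,4)2 3/3 satisfied
(1,5)2 3/3 satisfied
(1,6)2 2/2 satisfied
(2,0)2 3/3 satisfied
(2,1)2 4/4 satisfied
(2,2)2 4/4 satisfied
(2,3)2 4/4 satisfied
(2,4)2 4/4 satisfied
(2,5)2 4/4 satisfied
(2,6)2 3/3 satisfied
(3,0)2 3/3 satisfied
(3,1)2 3/3 satisfied
(3,2)2 3/4 satisfied
(3,3)2 3/4 satisfied
(3,4)2 3/4 satisfied
(3,5)2 3/3 satisfied
(3,6)2 3/3 satisfied
(4,0)2 1/1 satisfied
(4,2)1 1/2 satisfied
(4,3)1 2/3 satisfied
(4,4)1 1/2 satisfied
(4,6)2 1/1 satisfied
All meet the threshold, so the configuration is stable.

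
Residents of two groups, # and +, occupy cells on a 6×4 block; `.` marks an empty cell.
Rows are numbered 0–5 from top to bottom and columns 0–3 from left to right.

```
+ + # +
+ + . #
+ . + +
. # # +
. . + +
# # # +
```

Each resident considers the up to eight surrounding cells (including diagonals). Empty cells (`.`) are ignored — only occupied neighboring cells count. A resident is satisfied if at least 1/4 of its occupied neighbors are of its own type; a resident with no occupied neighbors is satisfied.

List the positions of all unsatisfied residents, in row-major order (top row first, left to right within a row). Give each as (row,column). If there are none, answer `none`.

Row 0: (0,0)+ 3/3 ✓ · (0,1)+ 3/4 ✓ · (0,2)# 1/4 ✓ · (0,3)+ 0/2 ✗
Row 1: (1,0)+ 4/4 ✓ · (1,1)+ 5/6 ✓ · (1,3)# 1/4 ✓
Row 2: (2,0)+ 2/3 ✓ · (2,2)+ 3/6 ✓ · (2,3)+ 2/4 ✓
Row 3: (3,1)# 1/4 ✓ · (3,2)# 1/6 ✗ · (3,3)+ 4/5 ✓
Row 4: (4,2)+ 3/7 ✓ · (4,3)+ 3/5 ✓
Row 5: (5,0)# 1/1 ✓ · (5,1)# 2/3 ✓ · (5,2)# 1/4 ✓ · (5,3)+ 2/3 ✓

(0,3), (3,2)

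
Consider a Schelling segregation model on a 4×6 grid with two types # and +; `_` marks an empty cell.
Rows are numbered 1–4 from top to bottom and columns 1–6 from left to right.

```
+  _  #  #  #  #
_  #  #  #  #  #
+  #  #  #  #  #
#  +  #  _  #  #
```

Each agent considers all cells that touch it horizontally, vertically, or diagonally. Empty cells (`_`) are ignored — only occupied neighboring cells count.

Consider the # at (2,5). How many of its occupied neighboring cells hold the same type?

Occupied neighbors of (2,5): (1,4)=#, (1,5)=#, (1,6)=#, (2,4)=#, (2,6)=#, (3,4)=#, (3,5)=#, (3,6)=#.
Same type (#): 8 of 8.

8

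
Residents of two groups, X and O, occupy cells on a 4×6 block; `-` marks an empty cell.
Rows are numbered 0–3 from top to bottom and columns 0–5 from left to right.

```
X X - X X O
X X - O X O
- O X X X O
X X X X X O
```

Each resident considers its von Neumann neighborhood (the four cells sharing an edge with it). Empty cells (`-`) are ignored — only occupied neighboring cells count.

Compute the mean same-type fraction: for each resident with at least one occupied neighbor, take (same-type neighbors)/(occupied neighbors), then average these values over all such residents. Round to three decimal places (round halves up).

0.675

Row 0: (0,0)X 2/2 · (0,1)X 2/2 · (0,3)X 1/2 · (0,4)X 2/3 · (0,5)O 1/2
Row 1: (1,0)X 2/2 · (1,1)X 2/3 · (1,3)O 0/3 · (1,4)X 2/4 · (1,5)O 2/3
Row 2: (2,1)O 0/3 · (2,2)X 2/3 · (2,3)X 3/4 · (2,4)X 3/4 · (2,5)O 2/3
Row 3: (3,0)X 1/1 · (3,1)X 2/3 · (3,2)X 3/3 · (3,3)X 3/3 · (3,4)X 2/3 · (3,5)O 1/2
Sum over 21 residents: 2/2 + 2/2 + 1/2 + 2/3 + 1/2 + 2/2 + 2/3 + 0/3 + 2/4 + 2/3 + 0/3 + 2/3 + 3/4 + 3/4 + 2/3 + 1/1 + 2/3 + 3/3 + 3/3 + 2/3 + 1/2 = 85/6; mean = 85/6 ÷ 21 = 85/126 = 0.674603… → 0.675.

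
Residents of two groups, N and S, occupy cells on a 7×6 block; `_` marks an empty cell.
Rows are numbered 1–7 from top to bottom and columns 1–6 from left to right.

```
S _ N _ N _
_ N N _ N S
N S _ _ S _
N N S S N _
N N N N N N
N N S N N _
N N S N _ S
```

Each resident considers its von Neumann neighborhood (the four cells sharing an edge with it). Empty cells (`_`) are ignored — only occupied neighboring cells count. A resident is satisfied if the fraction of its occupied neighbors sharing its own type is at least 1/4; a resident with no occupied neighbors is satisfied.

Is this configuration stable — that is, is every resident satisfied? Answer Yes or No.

Row 1: (1,1)S 0/0 ✓ · (1,3)N 1/1 ✓ · (1,5)N 1/1 ✓
Row 2: (2,2)N 1/2 ✓ · (2,3)N 2/2 ✓ · (2,5)N 1/3 ✓ · (2,6)S 0/1 ✗
Row 3: (3,1)N 1/2 ✓ · (3,2)S 0/3 ✗ · (3,5)S 0/2 ✗
Row 4: (4,1)N 3/3 ✓ · (4,2)N 2/4 ✓ · (4,3)S 1/3 ✓ · (4,4)S 1/3 ✓ · (4,5)N 1/3 ✓
Row 5: (5,1)N 3/3 ✓ · (5,2)N 4/4 ✓ · (5,3)N 2/4 ✓ · (5,4)N 3/4 ✓ · (5,5)N 4/4 ✓ · (5,6)N 1/1 ✓
Row 6: (6,1)N 3/3 ✓ · (6,2)N 3/4 ✓ · (6,3)S 1/4 ✓ · (6,4)N 3/4 ✓ · (6,5)N 2/2 ✓
Row 7: (7,1)N 2/2 ✓ · (7,2)N 2/3 ✓ · (7,3)S 1/3 ✓ · (7,4)N 1/2 ✓ · (7,6)S 0/0 ✓
For instance (2,6) has only 0/1 same-type neighbors, below 1/4.

No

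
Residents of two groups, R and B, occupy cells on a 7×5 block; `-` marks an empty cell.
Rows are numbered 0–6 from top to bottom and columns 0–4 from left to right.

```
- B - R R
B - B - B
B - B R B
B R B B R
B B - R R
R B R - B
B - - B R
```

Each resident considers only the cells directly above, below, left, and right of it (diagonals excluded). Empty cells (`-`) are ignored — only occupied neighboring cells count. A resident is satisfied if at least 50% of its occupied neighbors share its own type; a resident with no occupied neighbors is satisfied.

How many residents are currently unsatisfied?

12

(0,1)B 0/0 satisfied
(0,3)R 1/1 satisfied
(0,4)R 1/2 satisfied
(1,0)B 1/1 satisfied
(1,2)B 1/1 satisfied
(1,4)B 1/2 satisfied
(2,0)B 2/2 satisfied
(2,2)B 2/3 satisfied
(2,3)R 0/3 not
(2,4)B 1/3 not
(3,0)B 2/3 satisfied
(3,1)R 0/3 not
(3,2)B 2/3 satisfied
(3,3)B 1/4 not
(3,4)R 1/3 not
(4,0)B 2/3 satisfied
(4,1)B 2/3 satisfied
(4,3)R 1/2 satisfied
(4,4)R 2/3 satisfied
(5,0)R 0/3 not
(5,1)B 1/3 not
(5,2)R 0/1 not
(5,4)B 0/2 not
(6,0)B 0/1 not
(6,3)B 0/1 not
(6,4)R 0/2 not
Unsatisfied: (2,3), (2,4), (3,1), (3,3), (3,4), (5,0), (5,1), (5,2), (5,4), (6,0), (6,3), (6,4) — 12 in total.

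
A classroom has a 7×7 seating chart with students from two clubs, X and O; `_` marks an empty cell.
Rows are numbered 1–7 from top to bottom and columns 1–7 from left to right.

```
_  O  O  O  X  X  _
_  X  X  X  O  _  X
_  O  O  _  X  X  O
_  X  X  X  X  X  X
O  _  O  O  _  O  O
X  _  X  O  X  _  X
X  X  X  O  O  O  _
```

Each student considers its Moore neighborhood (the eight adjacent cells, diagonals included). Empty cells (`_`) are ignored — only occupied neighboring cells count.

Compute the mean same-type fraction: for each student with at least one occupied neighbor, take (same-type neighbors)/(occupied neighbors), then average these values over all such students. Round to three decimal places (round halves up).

(1,2)O 1/3
(1,3)O 2/5
(1,4)O 2/5
(1,5)X 2/4
(1,6)X 2/3
(2,2)X 1/5
(2,3)X 2/7
(2,4)X 3/7
(2,5)O 1/6
(2,7)X 2/3
(3,2)O 1/5
(3,3)O 1/7
(3,5)X 5/6
(3,6)X 5/7
(3,7)O 0/4
(4,2)X 1/5
(4,3)X 2/6
(4,4)X 3/6
(4,5)X 4/6
(4,6)X 4/7
(4,7)X 2/5
(5,1)O 0/2
(5,3)O 2/6
(5,4)O 2/7
(5,6)O 1/6
(5,7)O 1/4
(6,1)X 2/3
(6,3)X 2/6
(6,4)O 4/7
(6,5)X 0/6
(6,7)X 0/3
(7,1)X 2/2
(7,2)X 4/4
(7,3)X 2/4
(7,4)O 2/5
(7,5)O 3/4
(7,6)O 1/3
Sum over 37 students: 1/3 + 2/5 + 2/5 + 2/4 + 2/3 + 1/5 + 2/7 + 3/7 + 1/6 + 2/3 + 1/5 + 1/7 + 5/6 + 5/7 + 0/4 + 1/5 + 2/6 + 3/6 + 4/6 + 4/7 + 2/5 + 0/2 + 2/6 + 2/7 + 1/6 + 1/4 + 2/3 + 2/6 + 4/7 + 0/6 + 0/3 + 2/2 + 4/4 + 2/4 + 2/5 + 3/4 + 1/3 = 76/5; mean = 76/5 ÷ 37 = 76/185 = 0.410810… → 0.411.

0.411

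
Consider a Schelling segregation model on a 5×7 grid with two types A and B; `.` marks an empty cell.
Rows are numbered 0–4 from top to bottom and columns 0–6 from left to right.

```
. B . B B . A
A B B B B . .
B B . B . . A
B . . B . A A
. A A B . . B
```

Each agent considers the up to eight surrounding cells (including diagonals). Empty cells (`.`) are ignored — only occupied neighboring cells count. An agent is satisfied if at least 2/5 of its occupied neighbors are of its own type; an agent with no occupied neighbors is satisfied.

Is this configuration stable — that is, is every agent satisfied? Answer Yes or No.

(0,1)B 2/3 ok
(0,3)B 4/4 ok
(0,4)B 3/3 ok
(0,6)A 0/0 ok
(1,0)A 0/4 unhappy
(1,1)B 4/5 ok
(1,2)B 6/6 ok
(1,3)B 5/5 ok
(1,4)B 4/4 ok
(2,0)B 3/4 ok
(2,1)B 4/5 ok
(2,3)B 4/4 ok
(2,6)A 2/2 ok
(3,0)B 2/3 ok
(3,3)B 2/3 ok
(3,5)A 2/3 ok
(3,6)A 2/3 ok
(4,1)A 1/2 ok
(4,2)A 1/3 unhappy
(4,3)B 1/2 ok
(4,6)B 0/2 unhappy
For instance (1,0) has only 0/4 same-type neighbors, below 2/5.

No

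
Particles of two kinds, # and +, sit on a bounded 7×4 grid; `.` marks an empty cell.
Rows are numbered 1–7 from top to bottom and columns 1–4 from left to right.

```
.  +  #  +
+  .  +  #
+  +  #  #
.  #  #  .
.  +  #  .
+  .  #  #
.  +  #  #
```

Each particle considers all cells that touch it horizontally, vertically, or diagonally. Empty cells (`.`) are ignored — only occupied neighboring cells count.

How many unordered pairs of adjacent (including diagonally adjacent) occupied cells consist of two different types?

17

Scan each occupied cell's neighbors to the right and below (and the two forward diagonals) so each pair is counted once.
From row 1: 4 unlike of 8 pairs (running 4/8).
From row 2: 3 unlike of 8 pairs (running 7/16).
From row 3: 4 unlike of 9 pairs (running 11/25).
From row 4: 2 unlike of 5 pairs (running 13/30).
From row 5: 2 unlike of 5 pairs (running 15/35).
From row 6: 1 unlike of 7 pairs (running 16/42).
From row 7: 1 unlike of 2 pairs (running 17/44).
Total adjacent occupied pairs: 44; unlike-type pairs: 17.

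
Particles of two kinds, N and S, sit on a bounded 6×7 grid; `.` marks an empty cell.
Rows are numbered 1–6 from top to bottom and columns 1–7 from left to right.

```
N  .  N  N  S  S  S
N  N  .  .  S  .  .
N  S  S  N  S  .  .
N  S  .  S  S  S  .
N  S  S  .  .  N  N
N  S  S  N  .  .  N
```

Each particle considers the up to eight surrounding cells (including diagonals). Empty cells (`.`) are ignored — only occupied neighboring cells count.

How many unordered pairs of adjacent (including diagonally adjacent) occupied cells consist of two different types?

25

Scan each occupied cell's neighbors to the right and below (and the two forward diagonals) so each pair is counted once.
From row 1: 2 unlike of 10 pairs (running 2/10).
From row 2: 4 unlike of 8 pairs (running 6/18).
From row 3: 7 unlike of 15 pairs (running 13/33).
From row 4: 6 unlike of 12 pairs (running 19/45).
From row 5: 4 unlike of 13 pairs (running 23/58).
From row 6: 2 unlike of 3 pairs (running 25/61).
Total adjacent occupied pairs: 61; unlike-type pairs: 25.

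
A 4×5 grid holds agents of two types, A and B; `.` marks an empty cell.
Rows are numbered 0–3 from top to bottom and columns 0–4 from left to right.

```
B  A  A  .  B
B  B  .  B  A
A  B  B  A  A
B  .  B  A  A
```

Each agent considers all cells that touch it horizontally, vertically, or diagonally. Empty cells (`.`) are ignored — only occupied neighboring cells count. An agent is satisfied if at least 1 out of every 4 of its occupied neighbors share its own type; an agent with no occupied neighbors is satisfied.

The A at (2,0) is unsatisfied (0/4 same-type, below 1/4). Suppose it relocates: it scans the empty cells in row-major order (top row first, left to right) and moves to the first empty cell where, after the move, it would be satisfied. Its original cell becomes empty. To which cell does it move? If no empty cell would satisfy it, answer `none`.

Vacating (2,0). Empty cells in order:
  (0,3): 2/4 same-type → satisfied — stop here.

(0,3)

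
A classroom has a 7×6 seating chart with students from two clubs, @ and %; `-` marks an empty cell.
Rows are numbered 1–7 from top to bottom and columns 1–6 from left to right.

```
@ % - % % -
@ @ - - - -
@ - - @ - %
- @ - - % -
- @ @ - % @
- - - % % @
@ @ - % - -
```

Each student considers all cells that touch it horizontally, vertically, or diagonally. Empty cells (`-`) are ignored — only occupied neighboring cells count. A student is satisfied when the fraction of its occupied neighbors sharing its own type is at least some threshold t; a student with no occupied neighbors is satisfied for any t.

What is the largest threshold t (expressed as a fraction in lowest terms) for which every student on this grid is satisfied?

0/1

Row 1: (1,1)@ 2/3 · (1,2)% 0/3 · (1,4)% 1/1 · (1,5)% 1/1
Row 2: (2,1)@ 3/4 · (2,2)@ 3/4
Row 3: (3,1)@ 3/3 · (3,4)@ 0/1 · (3,6)% 1/1
Row 4: (4,2)@ 3/3 · (4,5)% 2/4
Row 5: (5,2)@ 2/2 · (5,3)@ 2/3 · (5,5)% 3/5 · (5,6)@ 1/4
Row 6: (6,4)% 3/4 · (6,5)% 3/5 · (6,6)@ 1/3
Row 7: (7,1)@ 1/1 · (7,2)@ 1/1 · (7,4)% 2/2
The smallest same-type fraction is 0/3 at (1,2), which reduces to 0/1. Any threshold above that leaves this student unsatisfied.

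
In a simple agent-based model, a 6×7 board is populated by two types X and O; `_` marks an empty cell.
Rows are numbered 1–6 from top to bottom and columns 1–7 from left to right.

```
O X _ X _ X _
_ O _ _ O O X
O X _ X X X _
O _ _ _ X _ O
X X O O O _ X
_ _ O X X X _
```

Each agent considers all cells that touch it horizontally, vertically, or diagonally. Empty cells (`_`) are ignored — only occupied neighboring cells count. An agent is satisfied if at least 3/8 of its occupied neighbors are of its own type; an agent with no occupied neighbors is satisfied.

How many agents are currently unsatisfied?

Row 1: (1,1)O 1/2 ✓ · (1,2)X 0/2 ✗ · (1,4)X 0/1 ✗ · (1,6)X 1/3 ✗
Row 2: (2,2)O 2/4 ✓ · (2,5)O 1/6 ✗ · (2,6)O 1/5 ✗ · (2,7)X 2/3 ✓
Row 3: (3,1)O 2/3 ✓ · (3,2)X 0/3 ✗ · (3,4)X 2/3 ✓ · (3,5)X 3/5 ✓ · (3,6)X 3/6 ✓
Row 4: (4,1)O 1/4 ✗ · (4,5)X 3/5 ✓ · (4,7)O 0/2 ✗
Row 5: (5,1)X 1/2 ✓ · (5,2)X 1/4 ✗ · (5,3)O 2/4 ✓ · (5,4)O 3/6 ✓ · (5,5)O 1/5 ✗ · (5,7)X 1/2 ✓
Row 6: (6,3)O 2/4 ✓ · (6,4)X 1/5 ✗ · (6,5)X 2/4 ✓ · (6,6)X 2/3 ✓
Unsatisfied: (1,2), (1,4), (1,6), (2,5), (2,6), (3,2), (4,1), (4,7), (5,2), (5,5), (6,4) — 11 in total.

11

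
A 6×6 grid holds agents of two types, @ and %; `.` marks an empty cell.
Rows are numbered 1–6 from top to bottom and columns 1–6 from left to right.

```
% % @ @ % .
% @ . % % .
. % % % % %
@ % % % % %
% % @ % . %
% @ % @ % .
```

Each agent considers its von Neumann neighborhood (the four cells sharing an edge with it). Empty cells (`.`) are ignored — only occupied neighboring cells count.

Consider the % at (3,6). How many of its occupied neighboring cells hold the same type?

Occupied neighbors of (3,6): (4,6)=%, (3,5)=%.
Same type (%): 2 of 2.

2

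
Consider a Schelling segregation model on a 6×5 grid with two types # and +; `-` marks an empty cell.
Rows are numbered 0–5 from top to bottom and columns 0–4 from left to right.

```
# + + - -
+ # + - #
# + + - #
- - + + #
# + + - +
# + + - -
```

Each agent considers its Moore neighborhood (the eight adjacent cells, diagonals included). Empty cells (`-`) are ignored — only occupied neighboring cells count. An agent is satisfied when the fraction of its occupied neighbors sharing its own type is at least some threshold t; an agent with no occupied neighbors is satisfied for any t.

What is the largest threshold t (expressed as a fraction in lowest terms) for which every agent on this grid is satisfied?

Row 0: (0,0)# 1/3 · (0,1)+ 3/5 · (0,2)+ 2/3
Row 1: (1,0)+ 2/5 · (1,1)# 2/8 · (1,2)+ 4/5 · (1,4)# 1/1
Row 2: (2,0)# 1/3 · (2,1)+ 4/6 · (2,2)+ 4/5 · (2,4)# 2/3
Row 3: (3,2)+ 5/5 · (3,3)+ 4/6 · (3,4)# 1/3
Row 4: (4,0)# 1/3 · (4,1)+ 4/6 · (4,2)+ 5/5 · (4,4)+ 1/2
Row 5: (5,0)# 1/3 · (5,1)+ 3/5 · (5,2)+ 3/3
The smallest same-type fraction is 2/8 at (1,1), which reduces to 1/4. Any threshold above that leaves this agent unsatisfied.

1/4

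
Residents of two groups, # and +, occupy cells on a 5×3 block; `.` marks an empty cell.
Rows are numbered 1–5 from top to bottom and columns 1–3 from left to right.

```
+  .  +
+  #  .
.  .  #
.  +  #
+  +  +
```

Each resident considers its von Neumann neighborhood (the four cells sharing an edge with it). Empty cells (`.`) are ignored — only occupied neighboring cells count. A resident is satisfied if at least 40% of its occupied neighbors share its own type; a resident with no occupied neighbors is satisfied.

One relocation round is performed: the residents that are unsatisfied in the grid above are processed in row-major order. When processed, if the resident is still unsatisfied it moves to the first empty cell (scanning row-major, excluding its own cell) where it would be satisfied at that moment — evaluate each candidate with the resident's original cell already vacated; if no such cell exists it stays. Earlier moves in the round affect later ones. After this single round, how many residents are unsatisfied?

Initially unsatisfied (in order): (2,2), (4,3).
  (2,2) → (2,3).
  (4,3) → (2,2).
Resulting grid:
+ . +
+ # #
. . #
. + .
+ + +
Unsatisfied now: (1,3).

1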